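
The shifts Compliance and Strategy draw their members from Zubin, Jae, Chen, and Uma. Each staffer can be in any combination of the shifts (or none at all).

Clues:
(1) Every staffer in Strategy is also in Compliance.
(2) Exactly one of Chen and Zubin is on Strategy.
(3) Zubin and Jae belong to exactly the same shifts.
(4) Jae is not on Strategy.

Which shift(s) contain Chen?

From (4): Jae ∉ Strategy.
(3): Zubin matches Jae: Zubin ∉ Strategy.
(2) (exactly one): Chen ∈ Strategy.
(1) with Chen ∈ Strategy: Chen ∈ Compliance.

Chen: Compliance, Strategy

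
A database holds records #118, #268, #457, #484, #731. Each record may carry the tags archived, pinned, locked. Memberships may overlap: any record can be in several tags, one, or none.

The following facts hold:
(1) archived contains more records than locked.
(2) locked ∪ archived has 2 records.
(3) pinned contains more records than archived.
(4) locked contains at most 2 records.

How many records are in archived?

2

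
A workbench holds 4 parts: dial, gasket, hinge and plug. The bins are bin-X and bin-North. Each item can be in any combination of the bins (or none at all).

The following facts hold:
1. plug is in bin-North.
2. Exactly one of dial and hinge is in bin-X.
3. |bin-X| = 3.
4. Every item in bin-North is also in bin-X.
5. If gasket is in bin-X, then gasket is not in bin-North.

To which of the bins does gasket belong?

gasket: bin-X

From (1): plug ∈ bin-North.
(4) with plug ∈ bin-North: plug ∈ bin-X.
Suppose gasket ∉ bin-X: no assignment then satisfies all the clues, so gasket ∈ bin-X.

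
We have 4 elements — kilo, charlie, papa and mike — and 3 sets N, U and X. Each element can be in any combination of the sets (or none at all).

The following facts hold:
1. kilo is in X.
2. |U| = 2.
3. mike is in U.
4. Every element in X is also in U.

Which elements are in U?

From (1): kilo ∈ X.
From (3): mike ∈ U.
(4) with kilo ∈ X: kilo ∈ U.
(2): U already has 2, so the rest are out.
(4) contrapositive: charlie ∉ X.
(4) contrapositive: papa ∉ X.

U = {kilo, mike}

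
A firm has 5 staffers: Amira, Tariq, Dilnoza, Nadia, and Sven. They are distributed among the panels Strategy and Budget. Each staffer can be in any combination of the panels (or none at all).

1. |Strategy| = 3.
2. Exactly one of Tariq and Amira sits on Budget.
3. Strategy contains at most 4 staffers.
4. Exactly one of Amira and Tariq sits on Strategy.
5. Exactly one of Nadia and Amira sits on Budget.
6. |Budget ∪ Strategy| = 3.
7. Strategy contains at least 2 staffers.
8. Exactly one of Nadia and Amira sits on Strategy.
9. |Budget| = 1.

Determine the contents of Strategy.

Strategy = {Amira, Dilnoza, Sven}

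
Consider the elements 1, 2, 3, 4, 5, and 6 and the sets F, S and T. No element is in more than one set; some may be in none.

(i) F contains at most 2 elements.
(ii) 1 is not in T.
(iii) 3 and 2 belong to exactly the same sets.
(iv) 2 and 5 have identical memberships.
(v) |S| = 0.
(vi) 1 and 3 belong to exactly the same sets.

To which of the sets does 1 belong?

From (ii): 1 ∉ T.
(v): S already has 0, so the rest are out.
(vi): 3 matches 1: 3 ∉ T.
(iii): 2 matches 3: 2 ∉ T.
(iv): 5 matches 2: 5 ∉ T.
Suppose 1 ∈ F: no assignment then satisfies all the clues, so 1 ∉ F.

1: none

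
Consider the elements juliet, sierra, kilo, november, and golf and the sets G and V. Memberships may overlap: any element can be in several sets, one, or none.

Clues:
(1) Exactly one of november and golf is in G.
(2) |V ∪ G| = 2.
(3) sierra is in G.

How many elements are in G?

From (3): sierra ∈ G.
Suppose juliet ∈ G: no assignment then satisfies all the clues, so juliet ∉ G.

2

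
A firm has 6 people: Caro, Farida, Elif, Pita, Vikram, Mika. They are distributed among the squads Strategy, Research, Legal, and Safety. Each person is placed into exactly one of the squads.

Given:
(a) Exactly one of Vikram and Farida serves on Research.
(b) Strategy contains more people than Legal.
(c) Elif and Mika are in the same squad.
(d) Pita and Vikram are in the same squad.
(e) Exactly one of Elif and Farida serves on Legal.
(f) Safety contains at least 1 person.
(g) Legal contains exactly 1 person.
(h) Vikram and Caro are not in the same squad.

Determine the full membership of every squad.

Strategy = {Elif, Mika}; Research = {Pita, Vikram}; Legal = {Farida}; Safety = {Caro}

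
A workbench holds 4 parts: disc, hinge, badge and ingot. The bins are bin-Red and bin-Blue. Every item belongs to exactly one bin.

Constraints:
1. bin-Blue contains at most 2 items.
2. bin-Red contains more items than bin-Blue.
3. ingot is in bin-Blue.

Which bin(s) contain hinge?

hinge: bin-Red

From (3): ingot ∈ bin-Blue.
Suppose hinge ∉ bin-Red: no assignment then satisfies all the clues, so hinge ∈ bin-Red.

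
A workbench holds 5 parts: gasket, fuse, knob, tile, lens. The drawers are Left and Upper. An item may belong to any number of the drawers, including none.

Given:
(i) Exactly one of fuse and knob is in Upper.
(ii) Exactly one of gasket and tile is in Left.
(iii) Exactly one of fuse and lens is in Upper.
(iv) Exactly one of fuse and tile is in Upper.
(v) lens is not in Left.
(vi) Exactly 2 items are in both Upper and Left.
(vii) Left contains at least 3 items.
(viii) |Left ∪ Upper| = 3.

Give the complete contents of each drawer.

Left = {fuse, gasket, knob}; Upper = {fuse, gasket}

From (v): lens ∉ Left.
Suppose gasket ∉ Left: no assignment then satisfies all the clues, so gasket ∈ Left.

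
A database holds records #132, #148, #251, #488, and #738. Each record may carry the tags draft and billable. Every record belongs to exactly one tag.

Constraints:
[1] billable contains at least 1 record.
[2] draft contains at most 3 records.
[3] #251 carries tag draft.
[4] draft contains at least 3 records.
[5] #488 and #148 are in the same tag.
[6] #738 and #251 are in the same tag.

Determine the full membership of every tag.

From (3): #251 ∈ draft.
(6): #738 matches #251: #738 ∈ draft.
Suppose #132 ∉ draft: no assignment then satisfies all the clues, so #132 ∈ draft.

draft = {#132, #251, #738}; billable = {#148, #488}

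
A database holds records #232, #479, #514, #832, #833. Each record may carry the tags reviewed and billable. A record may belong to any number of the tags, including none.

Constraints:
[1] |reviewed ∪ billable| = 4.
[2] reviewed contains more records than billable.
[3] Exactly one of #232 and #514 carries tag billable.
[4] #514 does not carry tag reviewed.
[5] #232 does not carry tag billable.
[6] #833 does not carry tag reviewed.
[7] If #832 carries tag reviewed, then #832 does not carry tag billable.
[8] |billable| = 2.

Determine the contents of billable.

billable = {#479, #514}

From (4): #514 ∉ reviewed.
From (5): #232 ∉ billable.
From (6): #833 ∉ reviewed.
(3) (exactly one): #514 ∈ billable.
Suppose #479 ∉ billable: no assignment then satisfies all the clues, so #479 ∈ billable.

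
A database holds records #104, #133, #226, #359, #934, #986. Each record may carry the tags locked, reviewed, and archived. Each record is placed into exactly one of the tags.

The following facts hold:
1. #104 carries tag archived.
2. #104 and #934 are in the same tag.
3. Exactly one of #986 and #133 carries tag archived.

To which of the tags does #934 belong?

From (1): #104 ∈ archived.
(2): #934 matches #104: #934 ∉ locked.
(2): #934 matches #104: #934 ∉ reviewed.
(2): #934 matches #104: #934 ∈ archived.

#934: archived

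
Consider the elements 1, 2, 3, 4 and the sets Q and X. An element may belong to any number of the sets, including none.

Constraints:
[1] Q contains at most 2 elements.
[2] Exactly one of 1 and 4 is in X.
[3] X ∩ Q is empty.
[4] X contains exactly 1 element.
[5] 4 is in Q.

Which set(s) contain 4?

4: Q

From (5): 4 ∈ Q.
(3) (disjoint): 4 ∉ X.
(2) (exactly one): 1 ∈ X.
(3) (disjoint): 1 ∉ Q.
(4): X already has 1, so the rest are out.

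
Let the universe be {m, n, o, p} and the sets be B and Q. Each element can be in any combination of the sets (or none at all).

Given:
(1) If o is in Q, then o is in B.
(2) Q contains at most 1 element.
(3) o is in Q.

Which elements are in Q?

From (3): o ∈ Q.
(1): o ∈ B.
(2): Q already has 1, so the rest are out.

Q = {o}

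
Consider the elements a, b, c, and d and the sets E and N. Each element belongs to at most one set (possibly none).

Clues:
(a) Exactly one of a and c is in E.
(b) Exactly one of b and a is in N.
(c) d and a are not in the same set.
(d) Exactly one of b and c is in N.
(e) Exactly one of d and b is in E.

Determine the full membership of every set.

E = {c, d}; N = {b}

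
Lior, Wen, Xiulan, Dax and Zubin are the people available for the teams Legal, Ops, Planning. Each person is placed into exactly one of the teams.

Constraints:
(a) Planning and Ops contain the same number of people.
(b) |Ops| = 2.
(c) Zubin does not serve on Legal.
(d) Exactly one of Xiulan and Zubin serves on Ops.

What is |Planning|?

2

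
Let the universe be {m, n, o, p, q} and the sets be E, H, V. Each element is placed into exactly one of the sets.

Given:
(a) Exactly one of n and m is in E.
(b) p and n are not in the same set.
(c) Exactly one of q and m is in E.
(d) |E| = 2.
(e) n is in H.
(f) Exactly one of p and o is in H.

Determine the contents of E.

E = {m, p}

From (e): n ∈ H.
(a) (exactly one): m ∈ E.
(b): p ∉ H.
(c) (exactly one): q ∉ E.
(f) (exactly one): o ∈ H.
(d): only 2 candidates remain for E, so all are in.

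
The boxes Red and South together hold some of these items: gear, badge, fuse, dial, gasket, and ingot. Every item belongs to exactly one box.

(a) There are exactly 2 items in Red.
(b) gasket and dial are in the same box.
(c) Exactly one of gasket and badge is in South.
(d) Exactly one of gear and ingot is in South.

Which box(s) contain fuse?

fuse: South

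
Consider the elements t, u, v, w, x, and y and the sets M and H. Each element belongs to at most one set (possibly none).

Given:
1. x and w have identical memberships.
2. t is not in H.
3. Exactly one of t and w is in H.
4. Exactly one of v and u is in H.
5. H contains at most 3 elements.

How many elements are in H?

From (2): t ∉ H.
(3) (exactly one): w ∈ H.
(1): x matches w: x ∉ M.
(1): x matches w: x ∈ H.
Suppose y ∈ H: no assignment then satisfies all the clues, so y ∉ H.

3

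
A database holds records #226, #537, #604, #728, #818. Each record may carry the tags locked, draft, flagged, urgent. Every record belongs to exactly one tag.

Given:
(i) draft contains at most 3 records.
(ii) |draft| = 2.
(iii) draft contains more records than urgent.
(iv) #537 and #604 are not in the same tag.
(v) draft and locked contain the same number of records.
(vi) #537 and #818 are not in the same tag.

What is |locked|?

2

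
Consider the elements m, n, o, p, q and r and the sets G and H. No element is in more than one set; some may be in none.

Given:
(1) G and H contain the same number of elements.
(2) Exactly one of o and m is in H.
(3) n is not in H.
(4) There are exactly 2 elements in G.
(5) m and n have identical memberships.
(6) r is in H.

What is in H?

H = {o, r}

From (3): n ∉ H.
From (6): r ∈ H.
(5): m matches n: m ∉ H.
(2) (exactly one): o ∈ H.
Suppose p ∈ H: no assignment then satisfies all the clues, so p ∉ H.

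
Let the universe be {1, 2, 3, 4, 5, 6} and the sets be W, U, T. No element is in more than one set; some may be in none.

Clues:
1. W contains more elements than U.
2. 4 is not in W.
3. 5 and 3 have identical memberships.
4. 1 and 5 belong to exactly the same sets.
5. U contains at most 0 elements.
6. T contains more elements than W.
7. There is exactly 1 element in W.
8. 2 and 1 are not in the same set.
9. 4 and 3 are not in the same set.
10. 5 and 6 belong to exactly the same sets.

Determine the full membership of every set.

W = {2}; U = {}; T = {1, 3, 5, 6}

From (2): 4 ∉ W.
(5): U already has 0, so the rest are out.
Suppose 1 ∈ W: no assignment then satisfies all the clues, so 1 ∉ W.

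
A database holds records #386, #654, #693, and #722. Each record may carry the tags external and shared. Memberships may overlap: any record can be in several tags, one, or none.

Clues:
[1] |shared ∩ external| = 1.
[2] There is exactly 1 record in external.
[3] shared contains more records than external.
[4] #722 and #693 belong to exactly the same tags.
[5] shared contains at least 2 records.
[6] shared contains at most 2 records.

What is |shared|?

2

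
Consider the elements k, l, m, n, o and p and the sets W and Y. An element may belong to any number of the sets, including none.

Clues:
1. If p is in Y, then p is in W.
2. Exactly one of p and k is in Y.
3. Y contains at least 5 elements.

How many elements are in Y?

5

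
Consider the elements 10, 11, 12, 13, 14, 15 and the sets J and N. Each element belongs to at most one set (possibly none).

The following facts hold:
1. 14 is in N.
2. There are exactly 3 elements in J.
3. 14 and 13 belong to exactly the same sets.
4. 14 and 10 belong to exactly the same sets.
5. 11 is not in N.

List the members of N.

From (1): 14 ∈ N.
From (5): 11 ∉ N.
(3): 13 matches 14: 13 ∉ J.
(3): 13 matches 14: 13 ∈ N.
(4): 10 matches 14: 10 ∉ J.
(4): 10 matches 14: 10 ∈ N.
(2): only 3 candidates remain for J, so all are in.

N = {10, 13, 14}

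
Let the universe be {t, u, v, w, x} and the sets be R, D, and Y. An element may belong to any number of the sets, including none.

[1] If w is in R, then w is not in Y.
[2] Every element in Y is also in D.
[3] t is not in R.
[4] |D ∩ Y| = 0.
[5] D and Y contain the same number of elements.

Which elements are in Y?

From (3): t ∉ R.
Suppose t ∈ Y: no assignment then satisfies all the clues, so t ∉ Y.

Y = {}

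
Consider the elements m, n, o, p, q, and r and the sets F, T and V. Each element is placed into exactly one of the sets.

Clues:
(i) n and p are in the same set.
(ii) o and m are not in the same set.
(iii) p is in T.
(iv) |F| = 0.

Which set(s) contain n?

n: T

From (iii): p ∈ T.
(i): n matches p: n ∉ F.
(i): n matches p: n ∈ T.
(iv): F already has 0, so the rest are out.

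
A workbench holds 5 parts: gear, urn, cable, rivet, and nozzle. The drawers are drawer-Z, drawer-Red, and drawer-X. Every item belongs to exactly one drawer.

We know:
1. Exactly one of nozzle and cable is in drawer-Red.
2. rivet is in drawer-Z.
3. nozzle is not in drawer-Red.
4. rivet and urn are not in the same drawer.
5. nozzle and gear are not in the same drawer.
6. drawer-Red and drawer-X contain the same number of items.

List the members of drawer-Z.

drawer-Z = {rivet}

From (2): rivet ∈ drawer-Z.
From (3): nozzle ∉ drawer-Red.
(1) (exactly one): cable ∈ drawer-Red.
(4): urn ∉ drawer-Z.
Suppose gear ∈ drawer-Z: no assignment then satisfies all the clues, so gear ∉ drawer-Z.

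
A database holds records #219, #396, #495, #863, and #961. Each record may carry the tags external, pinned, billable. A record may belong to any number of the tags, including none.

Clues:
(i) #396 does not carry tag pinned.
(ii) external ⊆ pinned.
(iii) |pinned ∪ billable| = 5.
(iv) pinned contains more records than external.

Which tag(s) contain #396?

#396: billable

From (i): #396 ∉ pinned.
(ii) contrapositive: #396 ∉ external.
Suppose #396 ∉ billable: no assignment then satisfies all the clues, so #396 ∈ billable.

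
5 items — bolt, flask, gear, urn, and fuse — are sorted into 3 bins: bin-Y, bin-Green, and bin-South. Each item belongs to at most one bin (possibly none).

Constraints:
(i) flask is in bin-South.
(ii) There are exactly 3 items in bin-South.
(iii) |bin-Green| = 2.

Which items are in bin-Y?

From (i): flask ∈ bin-South.
Suppose bolt ∈ bin-Y: no assignment then satisfies all the clues, so bolt ∉ bin-Y.

bin-Y = {}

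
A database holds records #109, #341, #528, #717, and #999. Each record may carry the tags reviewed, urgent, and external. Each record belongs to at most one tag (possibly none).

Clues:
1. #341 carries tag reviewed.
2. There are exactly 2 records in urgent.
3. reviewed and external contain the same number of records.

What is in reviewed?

reviewed = {#341}

From (1): #341 ∈ reviewed.
Suppose #109 ∈ reviewed: no assignment then satisfies all the clues, so #109 ∉ reviewed.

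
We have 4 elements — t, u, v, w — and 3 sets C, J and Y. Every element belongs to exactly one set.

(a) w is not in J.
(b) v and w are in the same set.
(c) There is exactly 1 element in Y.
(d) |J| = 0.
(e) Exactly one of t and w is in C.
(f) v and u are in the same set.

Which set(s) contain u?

u: C

From (a): w ∉ J.
(b): v matches w: v ∉ J.
(d): J already has 0, so the rest are out.
Suppose u ∉ C: no assignment then satisfies all the clues, so u ∈ C.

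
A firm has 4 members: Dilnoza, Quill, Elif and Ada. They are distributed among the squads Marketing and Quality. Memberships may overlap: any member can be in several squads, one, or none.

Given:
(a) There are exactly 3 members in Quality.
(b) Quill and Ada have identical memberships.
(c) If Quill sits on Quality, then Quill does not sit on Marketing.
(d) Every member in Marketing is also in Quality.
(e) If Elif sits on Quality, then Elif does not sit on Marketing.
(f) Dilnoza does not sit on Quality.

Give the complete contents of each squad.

From (f): Dilnoza ∉ Quality.
(a): only 3 candidates remain for Quality, so all are in.
(c): Quill ∉ Marketing.
(d) contrapositive: Dilnoza ∉ Marketing.
(e): Elif ∉ Marketing.
(b): Ada matches Quill: Ada ∉ Marketing.

Marketing = {}; Quality = {Ada, Elif, Quill}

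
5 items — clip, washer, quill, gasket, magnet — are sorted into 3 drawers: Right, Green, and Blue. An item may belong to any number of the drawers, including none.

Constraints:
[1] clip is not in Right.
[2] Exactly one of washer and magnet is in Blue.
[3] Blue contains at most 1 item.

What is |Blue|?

1

From (1): clip ∉ Right.
Suppose clip ∈ Blue: no assignment then satisfies all the clues, so clip ∉ Blue.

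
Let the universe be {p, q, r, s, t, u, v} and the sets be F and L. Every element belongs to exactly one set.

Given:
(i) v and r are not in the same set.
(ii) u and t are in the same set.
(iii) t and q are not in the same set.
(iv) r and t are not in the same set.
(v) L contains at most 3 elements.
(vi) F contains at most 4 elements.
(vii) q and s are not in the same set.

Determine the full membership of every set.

F = {s, t, u, v}; L = {p, q, r}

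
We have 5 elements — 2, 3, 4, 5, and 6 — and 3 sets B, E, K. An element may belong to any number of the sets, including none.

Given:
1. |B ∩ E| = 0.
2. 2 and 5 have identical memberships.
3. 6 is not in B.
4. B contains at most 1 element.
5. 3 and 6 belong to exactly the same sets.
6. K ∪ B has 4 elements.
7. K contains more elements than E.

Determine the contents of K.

K = {2, 3, 5, 6}

From (3): 6 ∉ B.
(5): 3 matches 6: 3 ∉ B.
Suppose 2 ∉ K: no assignment then satisfies all the clues, so 2 ∈ K.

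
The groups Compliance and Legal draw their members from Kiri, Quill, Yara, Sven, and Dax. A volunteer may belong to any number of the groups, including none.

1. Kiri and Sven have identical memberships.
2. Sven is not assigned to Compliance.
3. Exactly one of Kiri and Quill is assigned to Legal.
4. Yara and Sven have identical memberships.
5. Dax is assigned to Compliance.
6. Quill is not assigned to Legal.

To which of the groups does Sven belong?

Sven: Legal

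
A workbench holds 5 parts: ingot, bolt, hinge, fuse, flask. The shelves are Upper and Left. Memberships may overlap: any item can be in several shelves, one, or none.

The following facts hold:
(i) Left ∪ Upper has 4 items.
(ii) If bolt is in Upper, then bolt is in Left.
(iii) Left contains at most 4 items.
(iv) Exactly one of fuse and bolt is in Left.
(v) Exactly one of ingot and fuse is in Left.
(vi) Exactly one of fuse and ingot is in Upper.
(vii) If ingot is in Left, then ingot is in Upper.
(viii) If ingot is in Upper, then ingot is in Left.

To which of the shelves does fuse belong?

fuse: none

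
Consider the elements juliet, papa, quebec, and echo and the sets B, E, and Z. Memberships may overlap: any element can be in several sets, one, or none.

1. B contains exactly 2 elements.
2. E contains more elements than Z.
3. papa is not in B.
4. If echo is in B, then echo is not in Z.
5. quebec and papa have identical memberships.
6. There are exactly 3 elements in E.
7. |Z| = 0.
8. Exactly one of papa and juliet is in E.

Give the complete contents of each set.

B = {echo, juliet}; E = {echo, papa, quebec}; Z = {}

From (3): papa ∉ B.
(5): quebec matches papa: quebec ∉ B.
(7): Z already has 0, so the rest are out.
(1): only 2 candidates remain for B, so all are in.
Suppose juliet ∈ E: no assignment then satisfies all the clues, so juliet ∉ E.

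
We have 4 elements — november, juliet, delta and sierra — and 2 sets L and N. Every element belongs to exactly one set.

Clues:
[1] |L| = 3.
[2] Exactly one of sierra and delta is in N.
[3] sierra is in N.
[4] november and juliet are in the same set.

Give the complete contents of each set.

L = {delta, juliet, november}; N = {sierra}

From (3): sierra ∈ N.
(1): only 3 candidates remain for L, so all are in.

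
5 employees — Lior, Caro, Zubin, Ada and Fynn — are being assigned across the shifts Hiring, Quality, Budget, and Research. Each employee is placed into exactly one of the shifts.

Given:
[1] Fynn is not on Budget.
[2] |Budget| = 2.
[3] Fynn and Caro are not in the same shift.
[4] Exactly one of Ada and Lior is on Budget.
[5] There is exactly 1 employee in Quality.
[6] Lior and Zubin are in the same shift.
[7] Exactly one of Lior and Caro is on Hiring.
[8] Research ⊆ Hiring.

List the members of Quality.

Quality = {Fynn}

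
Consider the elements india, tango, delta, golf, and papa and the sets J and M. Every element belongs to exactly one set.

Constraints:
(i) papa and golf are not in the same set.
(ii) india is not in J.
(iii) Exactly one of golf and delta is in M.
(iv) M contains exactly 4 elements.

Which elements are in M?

M = {delta, india, papa, tango}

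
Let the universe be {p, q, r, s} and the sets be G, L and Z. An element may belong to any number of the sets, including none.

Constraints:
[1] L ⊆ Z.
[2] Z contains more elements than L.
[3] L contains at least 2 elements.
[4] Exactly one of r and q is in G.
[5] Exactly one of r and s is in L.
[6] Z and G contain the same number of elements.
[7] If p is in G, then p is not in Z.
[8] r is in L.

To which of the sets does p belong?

p: G

From (8): r ∈ L.
(1) with r ∈ L: r ∈ Z.
(5) (exactly one): s ∉ L.
Suppose p ∉ G: no assignment then satisfies all the clues, so p ∈ G.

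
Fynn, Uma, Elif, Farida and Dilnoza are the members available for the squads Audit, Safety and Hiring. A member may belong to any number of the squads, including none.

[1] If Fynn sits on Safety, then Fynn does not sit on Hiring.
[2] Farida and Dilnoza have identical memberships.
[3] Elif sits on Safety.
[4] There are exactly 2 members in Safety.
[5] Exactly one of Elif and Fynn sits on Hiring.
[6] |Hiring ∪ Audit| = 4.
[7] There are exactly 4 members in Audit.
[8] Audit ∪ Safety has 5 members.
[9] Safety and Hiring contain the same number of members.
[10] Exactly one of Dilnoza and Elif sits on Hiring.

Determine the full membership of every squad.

From (3): Elif ∈ Safety.
Suppose Fynn ∈ Audit: no assignment then satisfies all the clues, so Fynn ∉ Audit.

Audit = {Dilnoza, Elif, Farida, Uma}; Safety = {Elif, Fynn}; Hiring = {Elif, Uma}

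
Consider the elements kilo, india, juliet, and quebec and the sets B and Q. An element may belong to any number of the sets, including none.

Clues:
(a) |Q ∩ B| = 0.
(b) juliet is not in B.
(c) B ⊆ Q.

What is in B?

From (b): juliet ∉ B.
Suppose kilo ∈ B: no assignment then satisfies all the clues, so kilo ∉ B.

B = {}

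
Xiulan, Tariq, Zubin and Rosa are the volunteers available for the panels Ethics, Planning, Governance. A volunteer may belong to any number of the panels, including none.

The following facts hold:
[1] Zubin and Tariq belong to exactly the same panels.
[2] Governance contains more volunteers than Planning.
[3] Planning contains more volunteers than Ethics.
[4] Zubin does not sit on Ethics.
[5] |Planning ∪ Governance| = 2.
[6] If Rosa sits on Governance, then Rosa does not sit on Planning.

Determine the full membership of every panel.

Ethics = {}; Planning = {Xiulan}; Governance = {Rosa, Xiulan}

From (4): Zubin ∉ Ethics.
(1): Tariq matches Zubin: Tariq ∉ Ethics.
Suppose Xiulan ∈ Ethics: no assignment then satisfies all the clues, so Xiulan ∉ Ethics.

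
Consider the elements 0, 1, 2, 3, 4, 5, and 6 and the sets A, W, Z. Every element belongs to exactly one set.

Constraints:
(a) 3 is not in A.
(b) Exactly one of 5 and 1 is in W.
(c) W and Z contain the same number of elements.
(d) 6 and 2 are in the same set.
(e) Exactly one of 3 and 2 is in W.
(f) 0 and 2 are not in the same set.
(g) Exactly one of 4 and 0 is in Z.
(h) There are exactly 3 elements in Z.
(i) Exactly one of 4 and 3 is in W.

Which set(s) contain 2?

From (a): 3 ∉ A.
Suppose 2 ∈ A: no assignment then satisfies all the clues, so 2 ∉ A.

2: Z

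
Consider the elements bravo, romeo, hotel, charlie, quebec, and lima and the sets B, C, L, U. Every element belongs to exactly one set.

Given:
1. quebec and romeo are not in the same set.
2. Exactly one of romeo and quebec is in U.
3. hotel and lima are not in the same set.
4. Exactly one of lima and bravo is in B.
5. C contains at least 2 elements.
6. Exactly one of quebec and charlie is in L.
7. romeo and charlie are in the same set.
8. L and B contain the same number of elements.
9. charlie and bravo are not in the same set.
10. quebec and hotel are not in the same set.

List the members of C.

C = {bravo, hotel}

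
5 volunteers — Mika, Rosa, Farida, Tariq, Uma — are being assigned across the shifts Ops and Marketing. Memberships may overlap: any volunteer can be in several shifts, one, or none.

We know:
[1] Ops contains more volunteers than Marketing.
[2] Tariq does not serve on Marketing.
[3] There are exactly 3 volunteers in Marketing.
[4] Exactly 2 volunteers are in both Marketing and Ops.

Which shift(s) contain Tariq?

Tariq: Ops

From (2): Tariq ∉ Marketing.
Suppose Tariq ∉ Ops: no assignment then satisfies all the clues, so Tariq ∈ Ops.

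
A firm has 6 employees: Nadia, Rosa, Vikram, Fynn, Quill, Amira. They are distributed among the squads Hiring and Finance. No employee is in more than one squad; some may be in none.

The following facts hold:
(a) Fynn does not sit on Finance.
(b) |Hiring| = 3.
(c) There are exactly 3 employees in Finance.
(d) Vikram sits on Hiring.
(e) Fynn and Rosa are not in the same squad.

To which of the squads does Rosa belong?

From (a): Fynn ∉ Finance.
From (d): Vikram ∈ Hiring.
Suppose Rosa ∈ Hiring: no assignment then satisfies all the clues, so Rosa ∉ Hiring.

Rosa: Finance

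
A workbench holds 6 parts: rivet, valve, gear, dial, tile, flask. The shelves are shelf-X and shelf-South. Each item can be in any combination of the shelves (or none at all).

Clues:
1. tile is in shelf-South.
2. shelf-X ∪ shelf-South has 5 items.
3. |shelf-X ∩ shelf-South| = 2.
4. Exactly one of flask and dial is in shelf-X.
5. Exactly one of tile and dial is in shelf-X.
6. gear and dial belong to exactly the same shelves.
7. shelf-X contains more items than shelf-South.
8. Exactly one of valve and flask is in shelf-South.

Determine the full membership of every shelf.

shelf-X = {dial, gear, rivet, valve}; shelf-South = {rivet, tile, valve}

From (1): tile ∈ shelf-South.
Suppose rivet ∉ shelf-X: no assignment then satisfies all the clues, so rivet ∈ shelf-X.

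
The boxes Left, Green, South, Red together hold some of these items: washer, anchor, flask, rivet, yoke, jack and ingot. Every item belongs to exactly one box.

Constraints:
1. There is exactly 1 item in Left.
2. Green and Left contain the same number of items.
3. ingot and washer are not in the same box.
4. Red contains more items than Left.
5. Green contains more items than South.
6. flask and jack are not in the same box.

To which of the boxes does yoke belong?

yoke: Red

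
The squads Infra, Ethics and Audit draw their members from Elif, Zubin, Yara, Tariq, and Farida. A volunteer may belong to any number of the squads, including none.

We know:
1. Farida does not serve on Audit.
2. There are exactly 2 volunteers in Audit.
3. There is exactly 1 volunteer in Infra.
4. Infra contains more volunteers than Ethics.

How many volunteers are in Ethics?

0

From (1): Farida ∉ Audit.
Suppose Elif ∈ Ethics: no assignment then satisfies all the clues, so Elif ∉ Ethics.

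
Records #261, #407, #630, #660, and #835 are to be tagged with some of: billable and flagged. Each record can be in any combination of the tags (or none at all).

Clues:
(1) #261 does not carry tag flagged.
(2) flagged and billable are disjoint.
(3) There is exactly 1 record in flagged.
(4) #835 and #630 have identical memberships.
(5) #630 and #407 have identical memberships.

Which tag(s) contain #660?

#660: flagged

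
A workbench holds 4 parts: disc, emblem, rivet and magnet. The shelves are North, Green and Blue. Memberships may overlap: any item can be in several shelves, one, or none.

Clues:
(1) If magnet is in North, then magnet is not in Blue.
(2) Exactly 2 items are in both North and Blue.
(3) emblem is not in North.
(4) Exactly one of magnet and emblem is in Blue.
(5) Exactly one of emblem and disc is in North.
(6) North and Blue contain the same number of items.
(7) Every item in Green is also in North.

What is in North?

North = {disc, magnet, rivet}

From (3): emblem ∉ North.
(5) (exactly one): disc ∈ North.
(7) contrapositive: emblem ∉ Green.
Suppose rivet ∉ North: no assignment then satisfies all the clues, so rivet ∈ North.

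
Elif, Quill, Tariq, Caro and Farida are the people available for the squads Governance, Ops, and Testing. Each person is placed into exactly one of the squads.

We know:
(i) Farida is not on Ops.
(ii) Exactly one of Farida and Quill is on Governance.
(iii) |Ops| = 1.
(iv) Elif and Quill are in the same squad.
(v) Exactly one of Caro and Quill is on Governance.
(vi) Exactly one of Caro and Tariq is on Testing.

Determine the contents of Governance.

Governance = {Elif, Quill}

From (i): Farida ∉ Ops.
Suppose Elif ∉ Governance: no assignment then satisfies all the clues, so Elif ∈ Governance.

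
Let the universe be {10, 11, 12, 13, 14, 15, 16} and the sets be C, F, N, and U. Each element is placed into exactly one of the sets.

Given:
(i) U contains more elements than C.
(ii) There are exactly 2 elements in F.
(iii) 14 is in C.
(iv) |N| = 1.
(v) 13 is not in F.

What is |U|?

3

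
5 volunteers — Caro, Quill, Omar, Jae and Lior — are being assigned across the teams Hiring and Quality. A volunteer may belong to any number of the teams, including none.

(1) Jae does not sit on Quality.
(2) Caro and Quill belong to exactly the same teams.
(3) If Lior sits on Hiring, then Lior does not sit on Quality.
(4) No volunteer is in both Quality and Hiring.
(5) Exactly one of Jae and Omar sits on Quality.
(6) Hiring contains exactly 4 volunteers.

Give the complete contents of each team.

From (1): Jae ∉ Quality.
(5) (exactly one): Omar ∈ Quality.
(4) (disjoint): Omar ∉ Hiring.
(6): only 4 candidates remain for Hiring, so all are in.
(3): Lior ∉ Quality.
(4) (disjoint): Caro ∉ Quality.
(4) (disjoint): Quill ∉ Quality.

Hiring = {Caro, Jae, Lior, Quill}; Quality = {Omar}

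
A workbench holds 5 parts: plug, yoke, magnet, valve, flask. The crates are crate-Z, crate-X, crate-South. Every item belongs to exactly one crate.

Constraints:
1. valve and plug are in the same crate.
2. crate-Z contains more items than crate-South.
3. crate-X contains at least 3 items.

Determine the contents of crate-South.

crate-South = {}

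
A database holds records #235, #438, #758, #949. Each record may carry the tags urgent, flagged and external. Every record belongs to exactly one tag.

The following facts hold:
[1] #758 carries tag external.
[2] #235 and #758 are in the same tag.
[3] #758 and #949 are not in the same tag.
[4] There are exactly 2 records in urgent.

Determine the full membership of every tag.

urgent = {#438, #949}; flagged = {}; external = {#235, #758}

From (1): #758 ∈ external.
(2): #235 matches #758: #235 ∉ urgent.
(2): #235 matches #758: #235 ∉ flagged.
(2): #235 matches #758: #235 ∈ external.
(3): #949 ∉ external.
(4): only 2 candidates remain for urgent, so all are in.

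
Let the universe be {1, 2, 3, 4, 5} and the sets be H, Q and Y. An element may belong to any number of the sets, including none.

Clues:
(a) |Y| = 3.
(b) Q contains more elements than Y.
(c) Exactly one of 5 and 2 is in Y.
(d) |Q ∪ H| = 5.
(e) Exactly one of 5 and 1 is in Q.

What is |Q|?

4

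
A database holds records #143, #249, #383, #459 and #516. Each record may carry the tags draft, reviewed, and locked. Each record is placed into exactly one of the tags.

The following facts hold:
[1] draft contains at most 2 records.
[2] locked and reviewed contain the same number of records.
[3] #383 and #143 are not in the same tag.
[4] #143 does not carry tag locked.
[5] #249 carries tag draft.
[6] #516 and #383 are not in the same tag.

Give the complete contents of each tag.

draft = {#249}; reviewed = {#143, #516}; locked = {#383, #459}

From (4): #143 ∉ locked.
From (5): #249 ∈ draft.
Suppose #143 ∈ draft: no assignment then satisfies all the clues, so #143 ∉ draft.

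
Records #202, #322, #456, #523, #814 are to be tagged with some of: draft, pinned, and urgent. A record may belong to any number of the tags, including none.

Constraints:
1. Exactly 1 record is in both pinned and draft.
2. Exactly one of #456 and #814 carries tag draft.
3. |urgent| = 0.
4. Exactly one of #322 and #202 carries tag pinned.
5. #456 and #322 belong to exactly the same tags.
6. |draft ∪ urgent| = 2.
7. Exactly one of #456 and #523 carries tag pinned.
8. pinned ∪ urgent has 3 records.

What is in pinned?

pinned = {#322, #456, #814}

(3): urgent already has 0, so the rest are out.
Suppose #202 ∈ pinned: no assignment then satisfies all the clues, so #202 ∉ pinned.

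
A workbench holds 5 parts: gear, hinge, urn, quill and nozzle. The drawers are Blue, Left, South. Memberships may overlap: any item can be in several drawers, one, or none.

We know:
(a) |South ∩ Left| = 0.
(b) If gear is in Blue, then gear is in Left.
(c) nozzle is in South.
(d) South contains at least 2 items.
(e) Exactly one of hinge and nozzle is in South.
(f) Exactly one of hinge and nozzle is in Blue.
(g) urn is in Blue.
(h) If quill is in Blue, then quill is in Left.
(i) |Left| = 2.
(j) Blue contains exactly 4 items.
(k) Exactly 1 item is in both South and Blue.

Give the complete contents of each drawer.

From (c): nozzle ∈ South.
From (g): urn ∈ Blue.
(e) (exactly one): hinge ∉ South.
Suppose gear ∉ Blue: no assignment then satisfies all the clues, so gear ∈ Blue.

Blue = {gear, hinge, quill, urn}; Left = {gear, quill}; South = {nozzle, urn}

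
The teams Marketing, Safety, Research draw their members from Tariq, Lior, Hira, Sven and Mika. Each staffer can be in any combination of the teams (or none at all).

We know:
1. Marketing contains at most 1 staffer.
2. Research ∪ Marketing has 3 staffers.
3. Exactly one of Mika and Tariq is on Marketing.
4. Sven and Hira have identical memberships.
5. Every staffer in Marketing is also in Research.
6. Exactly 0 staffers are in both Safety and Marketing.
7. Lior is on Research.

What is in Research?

From (7): Lior ∈ Research.
Suppose Tariq ∉ Research: no assignment then satisfies all the clues, so Tariq ∈ Research.

Research = {Lior, Mika, Tariq}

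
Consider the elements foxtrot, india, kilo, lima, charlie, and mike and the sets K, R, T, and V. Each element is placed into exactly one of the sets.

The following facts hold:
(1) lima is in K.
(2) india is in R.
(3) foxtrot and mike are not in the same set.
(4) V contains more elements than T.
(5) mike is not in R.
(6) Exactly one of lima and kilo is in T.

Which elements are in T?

From (1): lima ∈ K.
From (2): india ∈ R.
From (5): mike ∉ R.
(6) (exactly one): kilo ∈ T.
Suppose foxtrot ∈ T: no assignment then satisfies all the clues, so foxtrot ∉ T.

T = {kilo}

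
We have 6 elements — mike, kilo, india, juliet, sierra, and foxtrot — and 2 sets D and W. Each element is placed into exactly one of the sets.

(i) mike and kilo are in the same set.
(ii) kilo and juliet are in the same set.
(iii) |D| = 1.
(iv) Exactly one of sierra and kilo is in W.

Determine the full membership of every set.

D = {sierra}; W = {foxtrot, india, juliet, kilo, mike}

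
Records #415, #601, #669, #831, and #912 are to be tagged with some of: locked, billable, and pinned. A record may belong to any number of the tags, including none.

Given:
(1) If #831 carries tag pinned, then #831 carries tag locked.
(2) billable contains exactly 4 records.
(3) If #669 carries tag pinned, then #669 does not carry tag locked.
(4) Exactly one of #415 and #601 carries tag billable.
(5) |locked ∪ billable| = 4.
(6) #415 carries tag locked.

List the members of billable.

billable = {#415, #669, #831, #912}

From (6): #415 ∈ locked.
Suppose #415 ∉ billable: no assignment then satisfies all the clues, so #415 ∈ billable.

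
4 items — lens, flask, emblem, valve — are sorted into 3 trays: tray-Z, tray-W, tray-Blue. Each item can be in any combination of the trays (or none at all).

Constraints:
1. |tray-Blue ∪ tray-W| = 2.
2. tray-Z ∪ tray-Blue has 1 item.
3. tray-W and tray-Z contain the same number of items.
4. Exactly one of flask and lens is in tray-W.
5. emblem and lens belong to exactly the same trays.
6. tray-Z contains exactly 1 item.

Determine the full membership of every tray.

tray-Z = {valve}; tray-W = {flask}; tray-Blue = {valve}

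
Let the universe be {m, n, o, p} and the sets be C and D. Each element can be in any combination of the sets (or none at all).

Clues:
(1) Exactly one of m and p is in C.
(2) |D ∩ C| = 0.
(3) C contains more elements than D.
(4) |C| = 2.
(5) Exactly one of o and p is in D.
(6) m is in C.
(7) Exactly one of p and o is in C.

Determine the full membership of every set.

C = {m, o}; D = {p}

From (6): m ∈ C.
(1) (exactly one): p ∉ C.
(7) (exactly one): o ∈ C.
(4): C already has 2, so the rest are out.
Suppose m ∈ D: no assignment then satisfies all the clues, so m ∉ D.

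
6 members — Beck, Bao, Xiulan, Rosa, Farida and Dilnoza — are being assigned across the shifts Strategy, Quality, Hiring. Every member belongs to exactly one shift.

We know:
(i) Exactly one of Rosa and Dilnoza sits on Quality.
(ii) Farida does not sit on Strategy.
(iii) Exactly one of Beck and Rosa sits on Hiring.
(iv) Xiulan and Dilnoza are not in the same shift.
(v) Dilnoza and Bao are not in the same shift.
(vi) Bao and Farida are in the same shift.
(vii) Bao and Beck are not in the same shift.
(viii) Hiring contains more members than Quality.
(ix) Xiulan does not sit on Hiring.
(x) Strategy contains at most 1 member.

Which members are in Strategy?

Strategy = {Xiulan}

From (ii): Farida ∉ Strategy.
From (ix): Xiulan ∉ Hiring.
(vi): Bao matches Farida: Bao ∉ Strategy.
Suppose Beck ∈ Strategy: no assignment then satisfies all the clues, so Beck ∉ Strategy.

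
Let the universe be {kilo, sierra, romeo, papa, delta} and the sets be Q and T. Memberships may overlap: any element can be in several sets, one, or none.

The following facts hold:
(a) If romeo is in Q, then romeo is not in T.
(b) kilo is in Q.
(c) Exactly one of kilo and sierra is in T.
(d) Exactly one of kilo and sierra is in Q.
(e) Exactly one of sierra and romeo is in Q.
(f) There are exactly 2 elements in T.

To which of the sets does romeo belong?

From (b): kilo ∈ Q.
(d) (exactly one): sierra ∉ Q.
(e) (exactly one): romeo ∈ Q.
(a): romeo ∉ T.

romeo: Q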